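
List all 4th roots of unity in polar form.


The 4th roots of unity are cis(360k/4°) for k=0..3
Angle step = 360/4 = 90°
Primitive root: cis(90°)
Primitive root = 0 + 1.0000i

4 roots at angles: 0°, 90°, 180°, 270°


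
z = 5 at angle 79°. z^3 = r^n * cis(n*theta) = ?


r^3 = 5^3 = 125
n*theta = 3*79° = 237° = 237° (mod 360)
a = 125*cos(237°) = -68.0799
b = 125*sin(237°) = -104.8338

125 cis(237°) = -68.0799 - 104.8338i


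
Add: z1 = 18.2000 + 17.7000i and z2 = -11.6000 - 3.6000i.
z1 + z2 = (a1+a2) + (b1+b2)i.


Real: 18.2 - 11.6 = 6.6
Imag: 17.7 - 3.6 = 14.1

6.6000 + 14.1000i


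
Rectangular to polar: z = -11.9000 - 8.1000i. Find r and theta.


r = sqrt(141.61+65.61) = sqrt(207.22) = 14.3951
theta = atan2(-8.1, -11.9) = -145.7580 degrees

r = 14.3951, theta = -145.7580 degrees


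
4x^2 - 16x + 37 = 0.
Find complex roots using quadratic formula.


disc = (-16)^2 - 4*4*37 = 256 - 592 = -336
sqrt(|disc|) = sqrt(336) = 18.3303
Real part = 16/(2*4) = 2.0000
Imag part = 18.3303/(2*4) = 2.2913

2.0000 ± 2.2913i


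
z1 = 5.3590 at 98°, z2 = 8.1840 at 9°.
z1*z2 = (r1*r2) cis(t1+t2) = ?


r = 5.3590 * 8.1840 = 43.8581
theta = 98° + 9° = 107° = 107° (mod 360)

43.8581 cis(107°)


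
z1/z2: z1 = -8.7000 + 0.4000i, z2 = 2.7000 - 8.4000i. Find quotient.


Conjugate of z2 = 2.7000 + 8.4000i
Numerator: (-8.7000 + 0.4000i)(2.7000 + 8.4000i) = -26.8500 - 72.0000i
Denominator: 2.7^2 + (-8.4)^2 = 77.85
Result = (-26.8500 - 72.0000i)/77.85

-0.3449 - 0.9249i


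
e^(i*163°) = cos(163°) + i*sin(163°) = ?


cos(163°) = -0.9563
sin(163°) = 0.2924

e^(i*163°) = -0.9563 + 0.2924i


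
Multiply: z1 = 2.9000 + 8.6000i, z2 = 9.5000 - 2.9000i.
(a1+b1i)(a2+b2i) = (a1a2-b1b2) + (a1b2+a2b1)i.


Real = 2.9*9.5 - 8.6*(-2.9) = 27.55 - (-24.94) = 52.49
Imag = 2.9*(-2.9) + 9.5*8.6 = -8.41 + 81.7 = 73.29

52.4900 + 73.2900i


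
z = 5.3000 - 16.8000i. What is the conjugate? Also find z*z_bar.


z_bar = 5.3000 + 16.8000i
z*z_bar = 5.3^2 + (-16.8)^2 = 28.09 + 282.24 = 310.33

z_bar = 5.3000 + 16.8000i, z*z_bar = 310.33


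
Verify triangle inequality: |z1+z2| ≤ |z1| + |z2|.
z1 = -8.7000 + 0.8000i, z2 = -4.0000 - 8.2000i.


|z1| = sqrt((-8.7)^2 + 0.8^2) = sqrt(76.33) = 8.7367
|z2| = sqrt((-4)^2 + (-8.2)^2) = sqrt(83.24) = 9.1236
z1+z2 = -12.7000 - 7.4000i
|z1+z2| = sqrt(216.05) = 14.6986
|z1|+|z2| = 8.7367 + 9.1236 = 17.8603

|z1+z2| = 14.6986 ≤ |z1|+|z2| = 17.8603 (verified)


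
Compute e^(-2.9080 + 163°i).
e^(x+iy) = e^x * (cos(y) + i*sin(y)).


e^-2.9080 = 0.0546
cos(163°) = -0.9563
sin(163°) = 0.2924
Real = 0.0546*(-0.9563) = -0.0522
Imag = 0.0546*0.2924 = 0.0160

-0.0522 + 0.0160i


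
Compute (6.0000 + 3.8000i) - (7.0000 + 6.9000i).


Real: 6 - 7 = -1
Imag: 3.8 - 6.9 = -3.1

-1.0000 - 3.1000i


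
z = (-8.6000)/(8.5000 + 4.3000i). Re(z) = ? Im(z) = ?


Multiply by conjugate: (-8.6000)(8.5000 - 4.3000i) / (8.5^2 + 4.3^2)
Numerator real = -8.6*8.5 + 0*4.3 = -73.1
Numerator imag = 0*8.5 - (-8.6)*4.3 = 36.98
Denominator = 90.74
Re(z) = -73.1/90.74 = -0.8056
Im(z) = 36.98/90.74 = 0.4075

Re(z) = -0.8056, Im(z) = 0.4075


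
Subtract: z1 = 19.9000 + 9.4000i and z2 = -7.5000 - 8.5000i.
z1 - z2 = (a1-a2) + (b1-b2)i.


Real: 19.9 + 7.5 = 27.4
Imag: 9.4 + 8.5 = 17.9

27.4000 + 17.9000i


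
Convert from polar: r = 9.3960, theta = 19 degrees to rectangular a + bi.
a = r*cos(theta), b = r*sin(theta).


a = 9.3960*cos(19°) = 9.3960*0.94552 = 8.8841
b = 9.3960*sin(19°) = 9.3960*0.325568 = 3.0590

8.8841 + 3.0590i


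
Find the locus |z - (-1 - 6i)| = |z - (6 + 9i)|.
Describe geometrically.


Equal distances means the locus is the perpendicular bisector of z1 and z2.
Midpoint = ((-1+6)/2, (-6+9)/2) = (2.5000, 1.5000)

Perpendicular bisector through (2.5000, 1.5000)


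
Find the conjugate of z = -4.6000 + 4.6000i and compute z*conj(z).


z_bar = -4.6000 - 4.6000i
z*z_bar = (-4.6)^2 + 4.6^2 = 21.16 + 21.16 = 42.32

z_bar = -4.6000 - 4.6000i, z*z_bar = 42.32


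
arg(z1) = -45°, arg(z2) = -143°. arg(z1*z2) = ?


arg(z1*z2) = -45° - 143° = -188°
Normalized to (-180°, 180°]: 172°

172°


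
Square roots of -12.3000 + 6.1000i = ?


|z| = sqrt(151.29+37.21) = 13.7295
sqrt((|z|+a)/2) = sqrt((13.7295+(-12.3))/2) = sqrt(0.7148) = 0.8454
sqrt((|z|-a)/2) = sqrt((13.7295-(-12.3))/2) = sqrt(13.0148) = 3.6076

±(0.8454 + 3.6076i) i.e. 0.8454 + 3.6076i and -0.8454 - 3.6076i


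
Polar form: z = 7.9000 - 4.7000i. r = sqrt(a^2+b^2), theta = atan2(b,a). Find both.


r = sqrt(62.41+22.09) = sqrt(84.5) = 9.1924
theta = atan2(-4.7, 7.9) = -30.7500 degrees

r = 9.1924, theta = -30.7500 degrees


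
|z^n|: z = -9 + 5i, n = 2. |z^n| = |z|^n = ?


|z| = sqrt(81+25) = sqrt(106) = 10.2956
|z^2| = |z|^2 = (sqrt(106))^2 = 106

|z^2| = 106


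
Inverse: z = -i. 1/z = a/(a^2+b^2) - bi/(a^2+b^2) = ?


|z|^2 = 0+1 = 1
1/z = (0 + 1i)/1

1/z = 0 + 1.0000i


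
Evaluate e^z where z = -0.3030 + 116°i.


e^-0.3030 = 0.7386
cos(116°) = -0.4384
sin(116°) = 0.89879
Real = 0.7386*(-0.4384) = -0.3238
Imag = 0.7386*0.89879 = 0.6638

-0.3238 + 0.6638i


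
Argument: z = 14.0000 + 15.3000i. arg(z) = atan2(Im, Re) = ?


Re = 14, Im = 15.3
arg = atan2(15.3, 14) = 47.5405 degrees

arg(z) = 47.5405 degrees


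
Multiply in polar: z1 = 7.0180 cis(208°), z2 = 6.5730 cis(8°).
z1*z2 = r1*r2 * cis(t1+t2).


r = 7.0180 * 6.5730 = 46.1293
theta = 208° + 8° = 216° = 216° (mod 360)

46.1293 cis(216°)


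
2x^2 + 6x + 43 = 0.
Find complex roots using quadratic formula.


disc = 6^2 - 4*2*43 = 36 - 344 = -308
sqrt(|disc|) = sqrt(308) = 17.5499
Real part = -6/(2*2) = -1.5000
Imag part = 17.5499/(2*2) = 4.3875

-1.5000 ± 4.3875i


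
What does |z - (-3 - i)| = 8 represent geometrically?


|z - z0| = r is a circle with center z0 and radius r.
Center = (-3, -1), radius = 8

Circle with center (-3, -1) and radius 8


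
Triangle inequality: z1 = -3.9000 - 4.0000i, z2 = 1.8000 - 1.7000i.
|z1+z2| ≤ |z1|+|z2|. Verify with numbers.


|z1| = sqrt((-3.9)^2 + (-4)^2) = sqrt(31.21) = 5.5866
|z2| = sqrt(1.8^2 + (-1.7)^2) = sqrt(6.13) = 2.4759
z1+z2 = -2.1000 - 5.7000i
|z1+z2| = sqrt(36.9) = 6.0745
|z1|+|z2| = 5.5866 + 2.4759 = 8.0625

|z1+z2| = 6.0745 ≤ |z1|+|z2| = 8.0625 (verified)


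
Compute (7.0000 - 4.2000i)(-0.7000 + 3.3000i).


Real = 7*(-0.7) - (-4.2)*3.3 = -4.9 - (-13.86) = 8.96
Imag = 7*3.3 - (0.7)*(-4.2) = 23.1 + 2.94 = 26.04

8.9600 + 26.0400i


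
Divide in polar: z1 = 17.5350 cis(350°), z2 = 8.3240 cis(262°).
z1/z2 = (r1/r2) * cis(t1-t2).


r = 17.5350 / 8.3240 = 2.1066
theta = 350° - 262° = 88° = 88° (mod 360)

2.1066 cis(88°)


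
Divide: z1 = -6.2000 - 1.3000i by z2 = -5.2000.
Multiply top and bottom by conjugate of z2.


Conjugate of z2 = -5.2000
Numerator: (-6.2000 - 1.3000i)(-5.2000) = 32.2400 + 6.7600i
Denominator: (-5.2)^2 + 0^2 = 27.04
Result = (32.2400 + 6.7600i)/27.04

1.1923 + 0.2500i


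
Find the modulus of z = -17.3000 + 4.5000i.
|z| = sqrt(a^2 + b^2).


|z| = sqrt((-17.3)^2 + 4.5^2) = sqrt(299.29 + 20.25) = sqrt(319.54) = 17.8757

|z| = 17.8757


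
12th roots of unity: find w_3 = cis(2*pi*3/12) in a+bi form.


Angle = 360*3/12 = 90°
a = cos(90°) = 0
b = sin(90°) = 1.0000

0 + 1.0000i


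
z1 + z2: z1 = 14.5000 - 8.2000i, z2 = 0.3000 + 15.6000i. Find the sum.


Real: 14.5 + 0.3 = 14.8
Imag: -8.2 + 15.6 = 7.4

14.8000 + 7.4000i


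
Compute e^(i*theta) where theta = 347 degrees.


cos(347°) = 0.9744
sin(347°) = -0.2250

e^(i*347°) = 0.9744 - 0.2250i


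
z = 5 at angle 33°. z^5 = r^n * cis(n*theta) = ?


r^5 = 5^5 = 3125
n*theta = 5*33° = 165° = 165° (mod 360)
a = 3125*cos(165°) = -3018.5182
b = 3125*sin(165°) = 808.8095

3125 cis(165°) = -3018.5182 + 808.8095i


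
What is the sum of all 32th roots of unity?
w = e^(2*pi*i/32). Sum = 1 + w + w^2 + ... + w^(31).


The sum of all 32th roots of unity is 0.
Geometric series: (1 - w^32)/(1 - w) = (1-1)/(1-w) = 0 since w^32 = 1, w ≠ 1.
Alternatively: coefficient of z^31 in z^32 - 1 is 0.

0


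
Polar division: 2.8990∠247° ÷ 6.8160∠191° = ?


r = 2.8990 / 6.8160 = 0.4253
theta = 247° - 191° = 56° = 56° (mod 360)

0.4253 cis(56°)


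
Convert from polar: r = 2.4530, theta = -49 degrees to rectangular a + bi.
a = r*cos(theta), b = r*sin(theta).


a = 2.4530*cos(-49°) = 2.4530*0.65606 = 1.6093
b = 2.4530*sin(-49°) = 2.4530*(-0.7547) = -1.8513

1.6093 - 1.8513i


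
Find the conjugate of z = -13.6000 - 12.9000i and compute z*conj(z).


z_bar = -13.6000 + 12.9000i
z*z_bar = (-13.6)^2 + (-12.9)^2 = 184.96 + 166.41 = 351.37

z_bar = -13.6000 + 12.9000i, z*z_bar = 351.37


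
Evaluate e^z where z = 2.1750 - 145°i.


e^2.1750 = 8.8022
cos(-145°) = -0.81915
sin(-145°) = -0.573576
Real = 8.8022*(-0.81915) = -7.2103
Imag = 8.8022*(-0.573576) = -5.0487

-7.2103 - 5.0487i


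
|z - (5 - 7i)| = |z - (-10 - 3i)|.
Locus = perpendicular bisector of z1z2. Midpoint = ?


Equal distances means the locus is the perpendicular bisector of z1 and z2.
Midpoint = ((5+(-10))/2, (-7+(-3))/2) = (-2.5000, -5.0000)

Perpendicular bisector through (-2.5000, -5.0000)


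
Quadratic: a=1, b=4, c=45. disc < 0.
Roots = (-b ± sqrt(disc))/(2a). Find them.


disc = 4^2 - 4*1*45 = 16 - 180 = -164
sqrt(|disc|) = sqrt(164) = 12.8062
Real part = -4/(2*1) = -2.0000
Imag part = 12.8062/(2*1) = 6.4031

-2.0000 ± 6.4031i


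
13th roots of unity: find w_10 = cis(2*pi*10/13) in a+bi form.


Angle = 360*10/13 = 276.9231°
a = cos(276.9231°) = 0.1205
b = sin(276.9231°) = -0.9927

0.1205 - 0.9927i


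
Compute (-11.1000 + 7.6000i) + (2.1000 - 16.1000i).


Real: -11.1 + 2.1 = -9
Imag: 7.6 - 16.1 = -8.5

-9.0000 - 8.5000i


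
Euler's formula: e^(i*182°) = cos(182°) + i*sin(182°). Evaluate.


cos(182°) = -0.9994
sin(182°) = -0.0349

e^(i*182°) = -0.9994 - 0.0349i


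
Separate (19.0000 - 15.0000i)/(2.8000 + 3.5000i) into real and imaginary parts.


Multiply by conjugate: (19.0000 - 15.0000i)(2.8000 - 3.5000i) / (2.8^2 + 3.5^2)
Numerator real = 19*2.8 - (15)*3.5 = 0.7
Numerator imag = -15*2.8 - 19*3.5 = -108.5
Denominator = 20.09
Re(z) = 0.7/20.09 = 0.0348
Im(z) = -108.5/20.09 = -5.4007

Re(z) = 0.0348, Im(z) = -5.4007


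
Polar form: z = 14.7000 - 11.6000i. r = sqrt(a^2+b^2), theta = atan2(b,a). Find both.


r = sqrt(216.09+134.56) = sqrt(350.65) = 18.7257
theta = atan2(-11.6, 14.7) = -38.2775 degrees

r = 18.7257, theta = -38.2775 degrees


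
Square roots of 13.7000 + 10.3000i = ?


|z| = sqrt(187.69+106.09) = 17.1400
sqrt((|z|+a)/2) = sqrt((17.1400+13.7)/2) = sqrt(15.4200) = 3.9268
sqrt((|z|-a)/2) = sqrt((17.1400-13.7)/2) = sqrt(1.7200) = 1.3115

±(3.9268 + 1.3115i) i.e. 3.9268 + 1.3115i and -3.9268 - 1.3115i


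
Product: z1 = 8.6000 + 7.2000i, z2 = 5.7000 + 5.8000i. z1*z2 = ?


Real = 8.6*5.7 - 7.2*5.8 = 49.02 - 41.76 = 7.26
Imag = 8.6*5.8 + 5.7*7.2 = 49.88 + 41.04 = 90.92

7.2600 + 90.9200i


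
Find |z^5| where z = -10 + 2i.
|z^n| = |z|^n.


|z| = sqrt(100+4) = sqrt(104) = 10.1980
|z^5| = |z|^5 = (sqrt(104))^5 = 104^2 * sqrt(104) = 10816*sqrt(104)

|z^5| = 10816*sqrt(104) ≈ 110301.9901


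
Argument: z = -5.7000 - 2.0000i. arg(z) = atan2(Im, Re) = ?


Re = -5.7, Im = -2
arg = atan2(-2, -5.7) = -160.6652 degrees

arg(z) = -160.6652 degrees


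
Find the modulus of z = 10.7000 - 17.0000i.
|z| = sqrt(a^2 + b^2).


|z| = sqrt(10.7^2 + (-17)^2) = sqrt(114.49 + 289) = sqrt(403.49) = 20.0871

|z| = 20.0871


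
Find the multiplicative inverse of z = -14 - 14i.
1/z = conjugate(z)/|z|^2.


|z|^2 = 196+196 = 392
1/z = (-14 + 14i)/392

1/z = -0.0357 + 0.0357i


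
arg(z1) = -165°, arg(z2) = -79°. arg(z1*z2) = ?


arg(z1*z2) = -165° - 79° = -244°
Normalized to (-180°, 180°]: 116°

116°


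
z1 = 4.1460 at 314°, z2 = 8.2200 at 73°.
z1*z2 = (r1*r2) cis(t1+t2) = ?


r = 4.1460 * 8.2200 = 34.0801
theta = 314° + 73° = 387° = 27° (mod 360)

34.0801 cis(27°)


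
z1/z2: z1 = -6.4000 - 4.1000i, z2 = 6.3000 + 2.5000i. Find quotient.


Conjugate of z2 = 6.3000 - 2.5000i
Numerator: (-6.4000 - 4.1000i)(6.3000 - 2.5000i) = -50.5700 - 9.8300i
Denominator: 6.3^2 + 2.5^2 = 45.94
Result = (-50.5700 - 9.8300i)/45.94

-1.1008 - 0.2140i


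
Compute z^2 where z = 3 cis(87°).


r^2 = 3^2 = 9
n*theta = 2*87° = 174° = 174° (mod 360)
a = 9*cos(174°) = -8.9507
b = 9*sin(174°) = 0.9408

9 cis(174°) = -8.9507 + 0.9408i


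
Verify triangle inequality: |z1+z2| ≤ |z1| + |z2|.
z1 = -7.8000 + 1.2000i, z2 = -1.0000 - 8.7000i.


|z1| = sqrt((-7.8)^2 + 1.2^2) = sqrt(62.28) = 7.8918
|z2| = sqrt((-1)^2 + (-8.7)^2) = sqrt(76.69) = 8.7573
z1+z2 = -8.8000 - 7.5000i
|z1+z2| = sqrt(133.69) = 11.5624
|z1|+|z2| = 7.8918 + 8.7573 = 16.6491

|z1+z2| = 11.5624 ≤ |z1|+|z2| = 16.6491 (verified)


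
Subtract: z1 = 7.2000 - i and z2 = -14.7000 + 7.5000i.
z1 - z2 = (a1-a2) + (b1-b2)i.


Real: 7.2 + 14.7 = 21.9
Imag: -1 - 7.5 = -8.5

21.9000 - 8.5000i


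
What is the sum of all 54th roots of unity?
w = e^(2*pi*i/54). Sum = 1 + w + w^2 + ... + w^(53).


The sum of all 54th roots of unity is 0.
Geometric series: (1 - w^54)/(1 - w) = (1-1)/(1-w) = 0 since w^54 = 1, w ≠ 1.
Alternatively: coefficient of z^53 in z^54 - 1 is 0.

0


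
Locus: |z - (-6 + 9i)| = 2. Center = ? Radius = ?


|z - z0| = r is a circle with center z0 and radius r.
Center = (-6, 9), radius = 2

Circle with center (-6, 9) and radius 2


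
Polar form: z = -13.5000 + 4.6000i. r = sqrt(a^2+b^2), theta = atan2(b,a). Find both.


r = sqrt(182.25+21.16) = sqrt(203.41) = 14.2622
theta = atan2(4.6, -13.5) = 161.1839 degrees

r = 14.2622, theta = 161.1839 degrees


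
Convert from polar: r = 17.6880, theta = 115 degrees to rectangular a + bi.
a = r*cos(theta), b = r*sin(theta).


a = 17.6880*cos(115°) = 17.6880*(-0.42262) = -7.4753
b = 17.6880*sin(115°) = 17.6880*0.90631 = 16.0308

-7.4753 + 16.0308i


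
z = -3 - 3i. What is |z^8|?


|z| = sqrt(9+9) = sqrt(18) = 4.2426
|z^8| = |z|^8 = (sqrt(18))^8 = 18^4 = 104976

|z^8| = 104976


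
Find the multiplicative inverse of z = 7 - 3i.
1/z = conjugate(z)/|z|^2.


|z|^2 = 49+9 = 58
1/z = (7 + 3i)/58

1/z = 0.1207 + 0.0517i


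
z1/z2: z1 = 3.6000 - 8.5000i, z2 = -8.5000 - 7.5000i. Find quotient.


Conjugate of z2 = -8.5000 + 7.5000i
Numerator: (3.6000 - 8.5000i)(-8.5000 + 7.5000i) = 33.1500 + 99.2500i
Denominator: (-8.5)^2 + (-7.5)^2 = 128.5
Result = (33.1500 + 99.2500i)/128.5

0.2580 + 0.7724i


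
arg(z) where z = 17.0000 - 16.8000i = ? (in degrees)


Re = 17, Im = -16.8
arg = atan2(-16.8, 17) = -44.6610 degrees

arg(z) = -44.6610 degrees


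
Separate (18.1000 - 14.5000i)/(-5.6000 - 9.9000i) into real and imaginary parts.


Multiply by conjugate: (18.1000 - 14.5000i)(-5.6000 + 9.9000i) / ((-5.6)^2 + (-9.9)^2)
Numerator real = 18.1*(-5.6) - (14.5)*(-9.9) = 42.19
Numerator imag = -14.5*(-5.6) - 18.1*(-9.9) = 260.39
Denominator = 129.37
Re(z) = 42.19/129.37 = 0.3261
Im(z) = 260.39/129.37 = 2.0128

Re(z) = 0.3261, Im(z) = 2.0128


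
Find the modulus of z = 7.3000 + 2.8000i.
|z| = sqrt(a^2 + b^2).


|z| = sqrt(7.3^2 + 2.8^2) = sqrt(53.29 + 7.84) = sqrt(61.13) = 7.8186

|z| = 7.8186


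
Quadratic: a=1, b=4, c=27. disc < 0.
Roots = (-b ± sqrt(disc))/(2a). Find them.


disc = 4^2 - 4*1*27 = 16 - 108 = -92
sqrt(|disc|) = sqrt(92) = 9.5917
Real part = -4/(2*1) = -2.0000
Imag part = 9.5917/(2*1) = 4.7958

-2.0000 ± 4.7958i


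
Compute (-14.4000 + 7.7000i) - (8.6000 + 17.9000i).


Real: -14.4 - 8.6 = -23
Imag: 7.7 - 17.9 = -10.2

-23.0000 - 10.2000i


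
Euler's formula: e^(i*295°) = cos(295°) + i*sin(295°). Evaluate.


cos(295°) = 0.4226
sin(295°) = -0.9063

e^(i*295°) = 0.4226 - 0.9063i


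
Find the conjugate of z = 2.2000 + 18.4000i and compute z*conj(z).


z_bar = 2.2000 - 18.4000i
z*z_bar = 2.2^2 + 18.4^2 = 4.84 + 338.56 = 343.4

z_bar = 2.2000 - 18.4000i, z*z_bar = 343.4


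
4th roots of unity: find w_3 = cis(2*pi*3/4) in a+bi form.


Angle = 360*3/4 = 270°
a = cos(270°) = 0
b = sin(270°) = -1.0000

0 - 1.0000i


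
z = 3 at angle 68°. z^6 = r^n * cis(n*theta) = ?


r^6 = 3^6 = 729
n*theta = 6*68° = 408° = 48° (mod 360)
a = 729*cos(48°) = 487.7962
b = 729*sin(48°) = 541.7526

729 cis(48°) = 487.7962 + 541.7526i


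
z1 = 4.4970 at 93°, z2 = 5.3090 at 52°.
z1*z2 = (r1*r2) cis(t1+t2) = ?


r = 4.4970 * 5.3090 = 23.8746
theta = 93° + 52° = 145° = 145° (mod 360)

23.8746 cis(145°)


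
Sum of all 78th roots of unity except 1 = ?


With w = e^(2*pi*i/78), all 78 of the 78th roots of unity w^0 = 1, w, ..., w^(77) sum to 0: 1 + w + ... + w^(77) = (1 - w^78)/(1 - w) = 0 since w^78 = 1, w ≠ 1.
Removing the root 1: w + w^2 + ... + w^(77) = 0 - 1 = -1

Sum = -1


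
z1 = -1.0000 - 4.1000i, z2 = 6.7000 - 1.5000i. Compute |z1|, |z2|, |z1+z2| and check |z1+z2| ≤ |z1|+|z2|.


|z1| = sqrt((-1)^2 + (-4.1)^2) = sqrt(17.81) = 4.2202
|z2| = sqrt(6.7^2 + (-1.5)^2) = sqrt(47.14) = 6.8659
z1+z2 = 5.7000 - 5.6000i
|z1+z2| = sqrt(63.85) = 7.9906
|z1|+|z2| = 4.2202 + 6.8659 = 11.0861

|z1+z2| = 7.9906 ≤ |z1|+|z2| = 11.0861 (verified)


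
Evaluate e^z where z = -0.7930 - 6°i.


e^-0.7930 = 0.4525
cos(-6°) = 0.9945
sin(-6°) = -0.1045
Real = 0.4525*0.9945 = 0.4500
Imag = 0.4525*(-0.1045) = -0.0473

0.4500 - 0.0473i


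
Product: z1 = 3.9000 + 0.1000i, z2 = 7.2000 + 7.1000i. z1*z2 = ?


Real = 3.9*7.2 - 0.1*7.1 = 28.08 - 0.71 = 27.37
Imag = 3.9*7.1 + 7.2*0.1 = 27.69 + 0.72 = 28.41

27.3700 + 28.4100i


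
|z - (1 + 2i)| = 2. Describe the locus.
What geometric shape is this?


|z - z0| = r is a circle with center z0 and radius r.
Center = (1, 2), radius = 2

Circle with center (1, 2) and radius 2


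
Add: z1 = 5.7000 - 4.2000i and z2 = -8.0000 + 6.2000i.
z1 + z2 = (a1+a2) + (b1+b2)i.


Real: 5.7 - 8 = -2.3
Imag: -4.2 + 6.2 = 2

-2.3000 + 2.0000i


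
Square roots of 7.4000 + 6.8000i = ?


|z| = sqrt(54.76+46.24) = 10.0499
sqrt((|z|+a)/2) = sqrt((10.0499+7.4)/2) = sqrt(8.7249) = 2.9538
sqrt((|z|-a)/2) = sqrt((10.0499-7.4)/2) = sqrt(1.3249) = 1.1511

±(2.9538 + 1.1511i) i.e. 2.9538 + 1.1511i and -2.9538 - 1.1511i


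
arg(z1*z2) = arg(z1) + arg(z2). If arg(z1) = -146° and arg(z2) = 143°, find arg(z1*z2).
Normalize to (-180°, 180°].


arg(z1*z2) = -146° + 143° = -3°
Normalized to (-180°, 180°]: -3°

-3°


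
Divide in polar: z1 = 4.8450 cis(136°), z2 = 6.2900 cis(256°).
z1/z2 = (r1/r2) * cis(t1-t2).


r = 4.8450 / 6.2900 = 0.7703
theta = 136° - 256° = -120° = 240° (mod 360)

0.7703 cis(240°)


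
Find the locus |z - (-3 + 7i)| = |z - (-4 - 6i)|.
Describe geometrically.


Equal distances means the locus is the perpendicular bisector of z1 and z2.
Midpoint = ((-3+(-4))/2, (7+(-6))/2) = (-3.5000, 0.5000)

Perpendicular bisector through (-3.5000, 0.5000)


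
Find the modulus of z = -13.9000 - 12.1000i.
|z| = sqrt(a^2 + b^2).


|z| = sqrt((-13.9)^2 + (-12.1)^2) = sqrt(193.21 + 146.41) = sqrt(339.62) = 18.4288

|z| = 18.4288


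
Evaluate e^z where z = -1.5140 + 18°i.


e^-1.5140 = 0.22003
cos(18°) = 0.9511
sin(18°) = 0.309
Real = 0.22003*0.9511 = 0.2093
Imag = 0.22003*0.309 = 0.0680

0.2093 + 0.0680i


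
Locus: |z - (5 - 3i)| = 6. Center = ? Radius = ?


|z - z0| = r is a circle with center z0 and radius r.
Center = (5, -3), radius = 6

Circle with center (5, -3) and radius 6


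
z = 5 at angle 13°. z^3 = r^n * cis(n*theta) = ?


r^3 = 5^3 = 125
n*theta = 3*13° = 39° = 39° (mod 360)
a = 125*cos(39°) = 97.1432
b = 125*sin(39°) = 78.6650

125 cis(39°) = 97.1432 + 78.6650i


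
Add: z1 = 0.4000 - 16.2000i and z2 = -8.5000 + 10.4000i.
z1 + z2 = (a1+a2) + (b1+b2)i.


Real: 0.4 - 8.5 = -8.1
Imag: -16.2 + 10.4 = -5.8

-8.1000 - 5.8000i


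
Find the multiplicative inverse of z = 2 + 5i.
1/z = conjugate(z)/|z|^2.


|z|^2 = 4+25 = 29
1/z = (2 - 5i)/29

1/z = 0.0690 - 0.1724i


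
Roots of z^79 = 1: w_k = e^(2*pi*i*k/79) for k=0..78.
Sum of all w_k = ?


The sum of all 79th roots of unity is 0.
Geometric series: (1 - w^79)/(1 - w) = (1-1)/(1-w) = 0 since w^79 = 1, w ≠ 1.
Alternatively: coefficient of z^78 in z^79 - 1 is 0.

0


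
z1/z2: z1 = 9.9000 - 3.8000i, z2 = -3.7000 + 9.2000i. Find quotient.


Conjugate of z2 = -3.7000 - 9.2000i
Numerator: (9.9000 - 3.8000i)(-3.7000 - 9.2000i) = -71.5900 - 77.0200i
Denominator: (-3.7)^2 + 9.2^2 = 98.33
Result = (-71.5900 - 77.0200i)/98.33

-0.7281 - 0.7833i


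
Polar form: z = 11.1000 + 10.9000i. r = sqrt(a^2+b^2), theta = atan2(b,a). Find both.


r = sqrt(123.21+118.81) = sqrt(242.02) = 15.5570
theta = atan2(10.9, 11.1) = 44.4791 degrees

r = 15.5570, theta = 44.4791 degrees


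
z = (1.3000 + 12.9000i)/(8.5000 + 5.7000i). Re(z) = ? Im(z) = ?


Multiply by conjugate: (1.3000 + 12.9000i)(8.5000 - 5.7000i) / (8.5^2 + 5.7^2)
Numerator real = 1.3*8.5 + 12.9*5.7 = 84.58
Numerator imag = 12.9*8.5 - 1.3*5.7 = 102.24
Denominator = 104.74
Re(z) = 84.58/104.74 = 0.8075
Im(z) = 102.24/104.74 = 0.9761

Re(z) = 0.8075, Im(z) = 0.9761


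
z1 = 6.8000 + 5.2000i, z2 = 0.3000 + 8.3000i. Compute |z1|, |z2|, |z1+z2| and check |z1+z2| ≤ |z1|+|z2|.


|z1| = sqrt(6.8^2 + 5.2^2) = sqrt(73.28) = 8.5604
|z2| = sqrt(0.3^2 + 8.3^2) = sqrt(68.98) = 8.3054
z1+z2 = 7.1000 + 13.5000i
|z1+z2| = sqrt(232.66) = 15.2532
|z1|+|z2| = 8.5604 + 8.3054 = 16.8658

|z1+z2| = 15.2532 ≤ |z1|+|z2| = 16.8658 (verified)


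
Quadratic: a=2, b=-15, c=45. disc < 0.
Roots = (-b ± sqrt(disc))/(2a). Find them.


disc = (-15)^2 - 4*2*45 = 225 - 360 = -135
sqrt(|disc|) = sqrt(135) = 11.6190
Real part = 15/(2*2) = 3.7500
Imag part = 11.6190/(2*2) = 2.9047

3.7500 ± 2.9047i


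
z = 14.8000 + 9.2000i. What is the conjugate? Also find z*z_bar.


z_bar = 14.8000 - 9.2000i
z*z_bar = 14.8^2 + 9.2^2 = 219.04 + 84.64 = 303.68

z_bar = 14.8000 - 9.2000i, z*z_bar = 303.68


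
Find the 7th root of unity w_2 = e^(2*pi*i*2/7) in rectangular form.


Angle = 360*2/7 = 102.8571°
a = cos(102.8571°) = -0.2225
b = sin(102.8571°) = 0.9749

-0.2225 + 0.9749i


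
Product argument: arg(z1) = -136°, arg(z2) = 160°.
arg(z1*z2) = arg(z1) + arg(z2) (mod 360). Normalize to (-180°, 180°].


arg(z1*z2) = -136° + 160° = 24°
Normalized to (-180°, 180°]: 24°

24°


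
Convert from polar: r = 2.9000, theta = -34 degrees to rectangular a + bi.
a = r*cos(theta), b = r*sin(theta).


a = 2.9000*cos(-34°) = 2.9000*0.82904 = 2.4042
b = 2.9000*sin(-34°) = 2.9000*(-0.5592) = -1.6217

2.4042 - 1.6217i


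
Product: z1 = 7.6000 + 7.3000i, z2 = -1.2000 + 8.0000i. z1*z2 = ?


Real = 7.6*(-1.2) - 7.3*8 = -9.12 - 58.4 = -67.52
Imag = 7.6*8 - (1.2)*7.3 = 60.8 - (8.76) = 52.04

-67.5200 + 52.0400i


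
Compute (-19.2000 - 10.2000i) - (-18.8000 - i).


Real: -19.2 + 18.8 = -0.4
Imag: -10.2 + 1 = -9.2

-0.4000 - 9.2000i


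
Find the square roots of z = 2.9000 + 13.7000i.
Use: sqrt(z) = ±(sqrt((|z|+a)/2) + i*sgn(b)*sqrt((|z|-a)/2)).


|z| = sqrt(8.41+187.69) = 14.0036
sqrt((|z|+a)/2) = sqrt((14.0036+2.9)/2) = sqrt(8.4518) = 2.9072
sqrt((|z|-a)/2) = sqrt((14.0036-2.9)/2) = sqrt(5.5518) = 2.3562

±(2.9072 + 2.3562i) i.e. 2.9072 + 2.3562i and -2.9072 - 2.3562i


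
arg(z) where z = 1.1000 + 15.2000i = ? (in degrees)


Re = 1.1, Im = 15.2
arg = atan2(15.2, 1.1) = 85.8608 degrees

arg(z) = 85.8608 degrees


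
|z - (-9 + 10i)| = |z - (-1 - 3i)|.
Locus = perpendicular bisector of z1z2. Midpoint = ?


Equal distances means the locus is the perpendicular bisector of z1 and z2.
Midpoint = ((-9+(-1))/2, (10+(-3))/2) = (-5.0000, 3.5000)

Perpendicular bisector through (-5.0000, 3.5000)


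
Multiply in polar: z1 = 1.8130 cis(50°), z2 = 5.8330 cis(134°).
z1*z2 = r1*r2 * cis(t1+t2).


r = 1.8130 * 5.8330 = 10.5752
theta = 50° + 134° = 184° = 184° (mod 360)

10.5752 cis(184°)


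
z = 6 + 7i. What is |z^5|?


|z| = sqrt(36+49) = sqrt(85) = 9.2195
|z^5| = |z|^5 = (sqrt(85))^5 = 85^2 * sqrt(85) = 7225*sqrt(85)

|z^5| = 7225*sqrt(85) ≈ 66611.2087


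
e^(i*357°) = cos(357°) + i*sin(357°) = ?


cos(357°) = 0.9986
sin(357°) = -0.0523

e^(i*357°) = 0.9986 - 0.0523i


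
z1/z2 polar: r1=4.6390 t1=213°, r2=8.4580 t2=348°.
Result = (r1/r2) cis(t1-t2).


r = 4.6390 / 8.4580 = 0.5485
theta = 213° - 348° = -135° = 225° (mod 360)

0.5485 cis(225°)


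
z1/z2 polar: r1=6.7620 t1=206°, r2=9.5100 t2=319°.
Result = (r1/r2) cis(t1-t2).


r = 6.7620 / 9.5100 = 0.7110
theta = 206° - 319° = -113° = 247° (mod 360)

0.7110 cis(247°)


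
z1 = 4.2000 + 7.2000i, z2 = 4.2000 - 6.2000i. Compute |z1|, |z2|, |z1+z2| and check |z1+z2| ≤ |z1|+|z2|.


|z1| = sqrt(4.2^2 + 7.2^2) = sqrt(69.48) = 8.3355
|z2| = sqrt(4.2^2 + (-6.2)^2) = sqrt(56.08) = 7.4887
z1+z2 = 8.4000 + i
|z1+z2| = sqrt(71.56) = 8.4593
|z1|+|z2| = 8.3355 + 7.4887 = 15.8242

|z1+z2| = 8.4593 ≤ |z1|+|z2| = 15.8242 (verified)


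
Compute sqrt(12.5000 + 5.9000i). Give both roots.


|z| = sqrt(156.25+34.81) = 13.8224
sqrt((|z|+a)/2) = sqrt((13.8224+12.5)/2) = sqrt(13.1612) = 3.6278
sqrt((|z|-a)/2) = sqrt((13.8224-12.5)/2) = sqrt(0.6612) = 0.8132

±(3.6278 + 0.8132i) i.e. 3.6278 + 0.8132i and -3.6278 - 0.8132i


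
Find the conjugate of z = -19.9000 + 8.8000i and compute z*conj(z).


z_bar = -19.9000 - 8.8000i
z*z_bar = (-19.9)^2 + 8.8^2 = 396.01 + 77.44 = 473.45

z_bar = -19.9000 - 8.8000i, z*z_bar = 473.45


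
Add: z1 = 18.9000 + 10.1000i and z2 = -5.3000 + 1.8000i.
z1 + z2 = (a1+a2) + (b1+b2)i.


Real: 18.9 - 5.3 = 13.6
Imag: 10.1 + 1.8 = 11.9

13.6000 + 11.9000i


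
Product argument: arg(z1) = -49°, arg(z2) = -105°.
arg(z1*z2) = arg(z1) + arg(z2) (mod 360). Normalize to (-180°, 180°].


arg(z1*z2) = -49° - 105° = -154°
Normalized to (-180°, 180°]: -154°

-154°


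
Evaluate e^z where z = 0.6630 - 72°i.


e^0.6630 = 1.9406
cos(-72°) = 0.30902
sin(-72°) = -0.95106
Real = 1.9406*0.30902 = 0.5997
Imag = 1.9406*(-0.95106) = -1.8456

0.5997 - 1.8456i


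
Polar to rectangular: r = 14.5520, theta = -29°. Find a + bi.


a = 14.5520*cos(-29°) = 14.5520*0.87462 = 12.7275
b = 14.5520*sin(-29°) = 14.5520*(-0.4848096) = -7.0549

12.7275 - 7.0549i


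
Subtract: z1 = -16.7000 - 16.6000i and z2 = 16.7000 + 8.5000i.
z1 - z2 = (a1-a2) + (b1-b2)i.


Real: -16.7 - 16.7 = -33.4
Imag: -16.6 - 8.5 = -25.1

-33.4000 - 25.1000i


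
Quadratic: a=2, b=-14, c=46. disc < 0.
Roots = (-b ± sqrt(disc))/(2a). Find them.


disc = (-14)^2 - 4*2*46 = 196 - 368 = -172
sqrt(|disc|) = sqrt(172) = 13.1149
Real part = 14/(2*2) = 3.5000
Imag part = 13.1149/(2*2) = 3.2787

3.5000 ± 3.2787i


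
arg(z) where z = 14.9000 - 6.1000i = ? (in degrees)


Re = 14.9, Im = -6.1
arg = atan2(-6.1, 14.9) = -22.2640 degrees

arg(z) = -22.2640 degrees


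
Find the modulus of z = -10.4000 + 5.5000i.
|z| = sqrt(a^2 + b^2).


|z| = sqrt((-10.4)^2 + 5.5^2) = sqrt(108.16 + 30.25) = sqrt(138.41) = 11.7648

|z| = 11.7648


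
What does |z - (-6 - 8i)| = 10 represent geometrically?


|z - z0| = r is a circle with center z0 and radius r.
Center = (-6, -8), radius = 10

Circle with center (-6, -8) and radius 10


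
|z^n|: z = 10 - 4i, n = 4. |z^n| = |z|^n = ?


|z| = sqrt(100+16) = sqrt(116) = 10.7703
|z^4| = |z|^4 = (sqrt(116))^4 = 116^2 = 13456

|z^4| = 13456


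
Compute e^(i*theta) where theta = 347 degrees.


cos(347°) = 0.9744
sin(347°) = -0.2250

e^(i*347°) = 0.9744 - 0.2250i


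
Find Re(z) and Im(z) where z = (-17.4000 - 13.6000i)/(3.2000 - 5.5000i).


Multiply by conjugate: (-17.4000 - 13.6000i)(3.2000 + 5.5000i) / (3.2^2 + (-5.5)^2)
Numerator real = -17.4*3.2 - (13.6)*(-5.5) = 19.12
Numerator imag = -13.6*3.2 - (-17.4)*(-5.5) = -139.22
Denominator = 40.49
Re(z) = 19.12/40.49 = 0.4722
Im(z) = -139.22/40.49 = -3.4384

Re(z) = 0.4722, Im(z) = -3.4384


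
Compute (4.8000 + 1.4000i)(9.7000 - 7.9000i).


Real = 4.8*9.7 - 1.4*(-7.9) = 46.56 - (-11.06) = 57.62
Imag = 4.8*(-7.9) + 9.7*1.4 = -37.92 + 13.58 = -24.34

57.6200 - 24.3400i


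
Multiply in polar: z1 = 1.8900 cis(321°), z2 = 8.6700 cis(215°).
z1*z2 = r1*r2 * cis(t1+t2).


r = 1.8900 * 8.6700 = 16.3863
theta = 321° + 215° = 536° = 176° (mod 360)

16.3863 cis(176°)


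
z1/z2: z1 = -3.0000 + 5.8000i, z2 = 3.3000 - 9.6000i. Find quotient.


Conjugate of z2 = 3.3000 + 9.6000i
Numerator: (-3.0000 + 5.8000i)(3.3000 + 9.6000i) = -65.5800 - 9.6600i
Denominator: 3.3^2 + (-9.6)^2 = 103.05
Result = (-65.5800 - 9.6600i)/103.05

-0.6364 - 0.0937i


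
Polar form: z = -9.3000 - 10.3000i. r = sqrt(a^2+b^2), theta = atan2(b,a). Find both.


r = sqrt(86.49+106.09) = sqrt(192.58) = 13.8773
theta = atan2(-10.3, -9.3) = -132.0793 degrees

r = 13.8773, theta = -132.0793 degrees


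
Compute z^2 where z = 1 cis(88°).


r^2 = 1^2 = 1
n*theta = 2*88° = 176° = 176° (mod 360)
a = 1*cos(176°) = -0.9976
b = 1*sin(176°) = 0.0698

1 cis(176°) = -0.9976 + 0.0698i


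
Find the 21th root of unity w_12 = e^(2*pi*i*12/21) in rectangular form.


Angle = 360*12/21 = 205.7143°
a = cos(205.7143°) = -0.9010
b = sin(205.7143°) = -0.4339

-0.9010 - 0.4339i


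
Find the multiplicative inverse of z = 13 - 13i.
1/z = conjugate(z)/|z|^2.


|z|^2 = 169+169 = 338
1/z = (13 + 13i)/338

1/z = 0.0385 + 0.0385i


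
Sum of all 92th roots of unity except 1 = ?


With w = e^(2*pi*i/92), all 92 of the 92th roots of unity w^0 = 1, w, ..., w^(91) sum to 0: 1 + w + ... + w^(91) = (1 - w^92)/(1 - w) = 0 since w^92 = 1, w ≠ 1.
Removing the root 1: w + w^2 + ... + w^(91) = 0 - 1 = -1

Sum = -1


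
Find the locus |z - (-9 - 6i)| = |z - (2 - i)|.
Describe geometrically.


Equal distances means the locus is the perpendicular bisector of z1 and z2.
Midpoint = ((-9+2)/2, (-6+(-1))/2) = (-3.5000, -3.5000)

Perpendicular bisector through (-3.5000, -3.5000)


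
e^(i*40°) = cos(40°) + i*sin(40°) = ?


cos(40°) = 0.7660
sin(40°) = 0.6428

e^(i*40°) = 0.7660 + 0.6428i


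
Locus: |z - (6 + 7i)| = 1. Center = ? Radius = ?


|z - z0| = r is a circle with center z0 and radius r.
Center = (6, 7), radius = 1

Circle with center (6, 7) and radius 1


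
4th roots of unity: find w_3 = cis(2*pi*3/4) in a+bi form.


Angle = 360*3/4 = 270°
a = cos(270°) = 0
b = sin(270°) = -1.0000

0 - 1.0000i


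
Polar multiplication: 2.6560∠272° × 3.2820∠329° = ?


r = 2.6560 * 3.2820 = 8.7170
theta = 272° + 329° = 601° = 241° (mod 360)

8.7170 cis(241°)


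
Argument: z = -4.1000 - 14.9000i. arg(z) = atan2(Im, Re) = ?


Re = -4.1, Im = -14.9
arg = atan2(-14.9, -4.1) = -105.3852 degrees

arg(z) = -105.3852 degrees


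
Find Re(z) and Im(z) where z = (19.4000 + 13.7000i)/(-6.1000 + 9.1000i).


Multiply by conjugate: (19.4000 + 13.7000i)(-6.1000 - 9.1000i) / ((-6.1)^2 + 9.1^2)
Numerator real = 19.4*(-6.1) + 13.7*9.1 = 6.33
Numerator imag = 13.7*(-6.1) - 19.4*9.1 = -260.11
Denominator = 120.02
Re(z) = 6.33/120.02 = 0.0527
Im(z) = -260.11/120.02 = -2.1672

Re(z) = 0.0527, Im(z) = -2.1672


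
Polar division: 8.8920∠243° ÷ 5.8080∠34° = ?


r = 8.8920 / 5.8080 = 1.5310
theta = 243° - 34° = 209° = 209° (mod 360)

1.5310 cis(209°)


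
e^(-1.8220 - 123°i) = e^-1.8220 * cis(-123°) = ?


e^-1.8220 = 0.1617
cos(-123°) = -0.5446
sin(-123°) = -0.8387
Real = 0.1617*(-0.5446) = -0.0881
Imag = 0.1617*(-0.8387) = -0.1356

-0.0881 - 0.1356i


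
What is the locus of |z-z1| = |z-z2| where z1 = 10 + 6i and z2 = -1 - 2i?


Equal distances means the locus is the perpendicular bisector of z1 and z2.
Midpoint = ((10+(-1))/2, (6+(-2))/2) = (4.5000, 2.0000)

Perpendicular bisector through (4.5000, 2.0000)


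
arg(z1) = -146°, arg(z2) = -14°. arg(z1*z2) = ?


arg(z1*z2) = -146° - 14° = -160°
Normalized to (-180°, 180°]: -160°

-160°


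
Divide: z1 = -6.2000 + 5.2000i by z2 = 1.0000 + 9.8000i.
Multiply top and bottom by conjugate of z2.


Conjugate of z2 = 1.0000 - 9.8000i
Numerator: (-6.2000 + 5.2000i)(1.0000 - 9.8000i) = 44.7600 + 65.9600i
Denominator: 1^2 + 9.8^2 = 97.04
Result = (44.7600 + 65.9600i)/97.04

0.4613 + 0.6797i


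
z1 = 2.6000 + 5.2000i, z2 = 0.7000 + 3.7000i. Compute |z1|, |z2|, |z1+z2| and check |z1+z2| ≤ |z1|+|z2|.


|z1| = sqrt(2.6^2 + 5.2^2) = sqrt(33.8) = 5.8138
|z2| = sqrt(0.7^2 + 3.7^2) = sqrt(14.18) = 3.7656
z1+z2 = 3.3000 + 8.9000i
|z1+z2| = sqrt(90.1) = 9.4921
|z1|+|z2| = 5.8138 + 3.7656 = 9.5794

|z1+z2| = 9.4921 ≤ |z1|+|z2| = 9.5794 (verified)


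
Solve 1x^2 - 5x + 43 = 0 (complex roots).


disc = (-5)^2 - 4*1*43 = 25 - 172 = -147
sqrt(|disc|) = sqrt(147) = 12.1244
Real part = 5/(2*1) = 2.5000
Imag part = 12.1244/(2*1) = 6.0622

2.5000 ± 6.0622i


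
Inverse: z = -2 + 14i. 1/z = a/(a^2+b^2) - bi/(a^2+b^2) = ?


|z|^2 = 4+196 = 200
1/z = (-2 - 14i)/200

1/z = -0.0100 - 0.0700i


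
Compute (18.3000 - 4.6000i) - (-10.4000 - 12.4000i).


Real: 18.3 + 10.4 = 28.7
Imag: -4.6 + 12.4 = 7.8

28.7000 + 7.8000i


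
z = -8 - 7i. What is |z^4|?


|z| = sqrt(64+49) = sqrt(113) = 10.6301
|z^4| = |z|^4 = (sqrt(113))^4 = 113^2 = 12769

|z^4| = 12769


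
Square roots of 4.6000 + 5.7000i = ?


|z| = sqrt(21.16+32.49) = 7.3246
sqrt((|z|+a)/2) = sqrt((7.3246+4.6)/2) = sqrt(5.9623) = 2.4418
sqrt((|z|-a)/2) = sqrt((7.3246-4.6)/2) = sqrt(1.3623) = 1.1672

±(2.4418 + 1.1672i) i.e. 2.4418 + 1.1672i and -2.4418 - 1.1672i


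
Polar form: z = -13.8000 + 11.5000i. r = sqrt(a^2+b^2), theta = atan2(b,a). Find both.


r = sqrt(190.44+132.25) = sqrt(322.69) = 17.9636
theta = atan2(11.5, -13.8) = 140.1944 degrees

r = 17.9636, theta = 140.1944 degrees


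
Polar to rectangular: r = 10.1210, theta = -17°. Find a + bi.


a = 10.1210*cos(-17°) = 10.1210*0.956305 = 9.6788
b = 10.1210*sin(-17°) = 10.1210*(-0.29237) = -2.9591

9.6788 - 2.9591i


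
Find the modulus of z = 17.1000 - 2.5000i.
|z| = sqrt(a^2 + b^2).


|z| = sqrt(17.1^2 + (-2.5)^2) = sqrt(292.41 + 6.25) = sqrt(298.66) = 17.2818

|z| = 17.2818


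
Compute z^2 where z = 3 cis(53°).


r^2 = 3^2 = 9
n*theta = 2*53° = 106° = 106° (mod 360)
a = 9*cos(106°) = -2.4807
b = 9*sin(106°) = 8.6514

9 cis(106°) = -2.4807 + 8.6514i


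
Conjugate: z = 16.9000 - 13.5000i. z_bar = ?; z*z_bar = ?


z_bar = 16.9000 + 13.5000i
z*z_bar = 16.9^2 + (-13.5)^2 = 285.61 + 182.25 = 467.86

z_bar = 16.9000 + 13.5000i, z*z_bar = 467.86


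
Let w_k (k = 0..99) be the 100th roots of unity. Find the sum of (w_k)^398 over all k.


The roots are w_k = w^k with w = e^(2*pi*i/100), and (w^k)^398 = (w^398)^k.
So S = 1 + u + u^2 + ... + u^(99) with u = w^398.
398 = 3*100 + 98, so 398 is not a multiple of 100: u = (w^100)^3 * w^98 = w^98 ≠ 1 (w is a primitive 100th root), while u^100 = (w^100)^398 = 1.
Geometric series: S = (1 - u^100)/(1 - u) = (1 - 1)/(1 - u) = 0

S = 0


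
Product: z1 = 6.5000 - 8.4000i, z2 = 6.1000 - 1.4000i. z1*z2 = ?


Real = 6.5*6.1 - (-8.4)*(-1.4) = 39.65 - 11.76 = 27.89
Imag = 6.5*(-1.4) + 6.1*(-8.4) = -9.1 - (51.24) = -60.34

27.8900 - 60.3400i


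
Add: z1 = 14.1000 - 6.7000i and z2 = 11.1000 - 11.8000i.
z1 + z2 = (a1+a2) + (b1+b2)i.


Real: 14.1 + 11.1 = 25.2
Imag: -6.7 - 11.8 = -18.5

25.2000 - 18.5000i


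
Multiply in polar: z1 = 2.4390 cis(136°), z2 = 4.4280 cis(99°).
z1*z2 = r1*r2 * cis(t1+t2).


r = 2.4390 * 4.4280 = 10.7999
theta = 136° + 99° = 235° = 235° (mod 360)

10.7999 cis(235°)


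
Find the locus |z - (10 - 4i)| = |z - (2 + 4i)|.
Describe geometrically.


Equal distances means the locus is the perpendicular bisector of z1 and z2.
Midpoint = ((10+2)/2, (-4+4)/2) = (6.0000, 0)

Perpendicular bisector through (6.0000, 0)


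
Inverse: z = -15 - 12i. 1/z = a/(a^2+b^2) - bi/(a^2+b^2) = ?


|z|^2 = 225+144 = 369
1/z = (-15 + 12i)/369

1/z = -0.0407 + 0.0325i


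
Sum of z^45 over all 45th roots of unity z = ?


The roots are w_k = w^k with w = e^(2*pi*i/45), and (w^k)^45 = (w^45)^k.
So S = 1 + u + u^2 + ... + u^(44) with u = w^45.
45 = 1*45 + 0, so 45 is a multiple of 45 and u = (w^45)^1 = 1.
Every one of the 45 terms equals 1: S = 45

S = 45


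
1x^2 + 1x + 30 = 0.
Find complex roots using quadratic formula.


disc = 1^2 - 4*1*30 = 1 - 120 = -119
sqrt(|disc|) = sqrt(119) = 10.9087
Real part = -1/(2*1) = -0.5000
Imag part = 10.9087/(2*1) = 5.4544

-0.5000 ± 5.4544i


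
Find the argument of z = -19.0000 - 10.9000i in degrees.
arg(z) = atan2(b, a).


Re = -19, Im = -10.9
arg = atan2(-10.9, -19) = -150.1578 degrees

arg(z) = -150.1578 degrees


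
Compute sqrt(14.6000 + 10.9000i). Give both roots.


|z| = sqrt(213.16+118.81) = 18.2200
sqrt((|z|+a)/2) = sqrt((18.2200+14.6)/2) = sqrt(16.4100) = 4.0509
sqrt((|z|-a)/2) = sqrt((18.2200-14.6)/2) = sqrt(1.8100) = 1.3454

±(4.0509 + 1.3454i) i.e. 4.0509 + 1.3454i and -4.0509 - 1.3454i


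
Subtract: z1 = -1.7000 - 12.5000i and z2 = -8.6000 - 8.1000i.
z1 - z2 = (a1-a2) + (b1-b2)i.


Real: -1.7 + 8.6 = 6.9
Imag: -12.5 + 8.1 = -4.4

6.9000 - 4.4000i


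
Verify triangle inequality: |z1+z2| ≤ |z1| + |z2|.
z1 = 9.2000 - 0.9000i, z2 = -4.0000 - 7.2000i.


|z1| = sqrt(9.2^2 + (-0.9)^2) = sqrt(85.45) = 9.2439
|z2| = sqrt((-4)^2 + (-7.2)^2) = sqrt(67.84) = 8.2365
z1+z2 = 5.2000 - 8.1000i
|z1+z2| = sqrt(92.65) = 9.6255
|z1|+|z2| = 9.2439 + 8.2365 = 17.4804

|z1+z2| = 9.6255 ≤ |z1|+|z2| = 17.4804 (verified)


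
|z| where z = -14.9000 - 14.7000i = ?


|z| = sqrt((-14.9)^2 + (-14.7)^2) = sqrt(222.01 + 216.09) = sqrt(438.1) = 20.9308

|z| = 20.9308


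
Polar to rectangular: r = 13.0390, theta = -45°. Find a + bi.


a = 13.0390*cos(-45°) = 13.0390*0.70711 = 9.2200
b = 13.0390*sin(-45°) = 13.0390*(-0.70711) = -9.2200

9.2200 - 9.2200i


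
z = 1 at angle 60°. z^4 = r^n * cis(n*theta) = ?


r^4 = 1^4 = 1
n*theta = 4*60° = 240° = 240° (mod 360)
a = 1*cos(240°) = -0.5000
b = 1*sin(240°) = -0.8660

1 cis(240°) = -0.5000 - 0.8660i


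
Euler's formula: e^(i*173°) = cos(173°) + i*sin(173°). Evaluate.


cos(173°) = -0.9925
sin(173°) = 0.1219

e^(i*173°) = -0.9925 + 0.1219i


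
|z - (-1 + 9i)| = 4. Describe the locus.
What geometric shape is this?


|z - z0| = r is a circle with center z0 and radius r.
Center = (-1, 9), radius = 4

Circle with center (-1, 9) and radius 4


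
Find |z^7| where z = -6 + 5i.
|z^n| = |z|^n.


|z| = sqrt(36+25) = sqrt(61) = 7.8102
|z^7| = |z|^7 = (sqrt(61))^7 = 61^3 * sqrt(61) = 226981*sqrt(61)

|z^7| = 226981*sqrt(61) ≈ 1772778.2817


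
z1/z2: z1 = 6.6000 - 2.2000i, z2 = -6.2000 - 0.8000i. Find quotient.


Conjugate of z2 = -6.2000 + 0.8000i
Numerator: (6.6000 - 2.2000i)(-6.2000 + 0.8000i) = -39.1600 + 18.9200i
Denominator: (-6.2)^2 + (-0.8)^2 = 39.08
Result = (-39.1600 + 18.9200i)/39.08

-1.0020 + 0.4841i


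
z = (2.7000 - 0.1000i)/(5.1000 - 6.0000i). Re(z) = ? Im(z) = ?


Multiply by conjugate: (2.7000 - 0.1000i)(5.1000 + 6.0000i) / (5.1^2 + (-6)^2)
Numerator real = 2.7*5.1 - (0.1)*(-6) = 14.37
Numerator imag = -0.1*5.1 - 2.7*(-6) = 15.69
Denominator = 62.01
Re(z) = 14.37/62.01 = 0.2317
Im(z) = 15.69/62.01 = 0.2530

Re(z) = 0.2317, Im(z) = 0.2530


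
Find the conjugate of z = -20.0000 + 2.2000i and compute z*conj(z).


z_bar = -20.0000 - 2.2000i
z*z_bar = (-20)^2 + 2.2^2 = 400 + 4.84 = 404.84

z_bar = -20.0000 - 2.2000i, z*z_bar = 404.84


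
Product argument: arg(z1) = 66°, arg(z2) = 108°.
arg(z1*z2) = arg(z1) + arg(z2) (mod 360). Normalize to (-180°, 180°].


arg(z1*z2) = 66° + 108° = 174°
Normalized to (-180°, 180°]: 174°

174°


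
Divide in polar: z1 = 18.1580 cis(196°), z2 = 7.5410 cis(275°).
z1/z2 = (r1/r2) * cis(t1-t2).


r = 18.1580 / 7.5410 = 2.4079
theta = 196° - 275° = -79° = 281° (mod 360)

2.4079 cis(281°)
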